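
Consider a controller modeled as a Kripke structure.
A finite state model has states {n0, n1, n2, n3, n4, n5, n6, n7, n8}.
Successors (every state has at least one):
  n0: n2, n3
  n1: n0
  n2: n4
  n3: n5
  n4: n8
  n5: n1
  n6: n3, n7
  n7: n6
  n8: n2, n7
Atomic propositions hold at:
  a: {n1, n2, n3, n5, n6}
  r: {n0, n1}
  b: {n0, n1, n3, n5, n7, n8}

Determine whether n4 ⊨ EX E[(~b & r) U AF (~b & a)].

Sat(~b) = {n2, n4, n6}
Sat(~b & r) = ∅
Sat(~b & a) = {n2, n6}
AF (~b & a): least fixpoint, start Z0 = {n2, n6}, add states with every successor in Z. Z1 = {n2, n6, n7}; Z2 = {n2, n6, n7, n8}; Z3 = {n2, n4, n6, n7, n8}; fixed.
Sat(AF (~b & a)) = {n2, n4, n6, n7, n8}
E[(~b & r) U AF (~b & a)]: least fixpoint, start Z0 = Sat(AF (~b & a)) = {n2, n4, n6, n7, n8}, add states in Sat(~b & r) with some successor in Z. Already a fixed point.
Sat(E[(~b & r) U AF (~b & a)]) = {n2, n4, n6, n7, n8}
Sat(EX E[(~b & r) U AF (~b & a)]) = {s : some successor in {n2, n4, n6, n7, n8}} = {n0, n2, n4, n6, n7, n8}
n4 ∈ Sat(EX E[(~b & r) U AF (~b & a)]) = {n0, n2, n4, n6, n7, n8}, so the formula holds at n4.

Yes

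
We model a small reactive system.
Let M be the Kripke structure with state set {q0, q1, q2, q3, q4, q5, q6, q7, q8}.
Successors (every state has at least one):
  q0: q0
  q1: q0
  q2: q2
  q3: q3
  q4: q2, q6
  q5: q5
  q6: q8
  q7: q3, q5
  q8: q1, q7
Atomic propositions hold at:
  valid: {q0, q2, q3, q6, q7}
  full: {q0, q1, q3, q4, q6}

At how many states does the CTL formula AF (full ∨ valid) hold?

8

Sat(full ∨ valid) = {q0, q1, q2, q3, q4, q6, q7}
AF (full ∨ valid): least fixpoint, start Z0 = {q0, q1, q2, q3, q4, q6, q7}, add states with every successor in Z. Z1 = {q0, q1, q2, q3, q4, q6, q7, q8}; fixed.
Sat(AF (full ∨ valid)) = {q0, q1, q2, q3, q4, q6, q7, q8}
|Sat(AF (full ∨ valid))| = |{q0, q1, q2, q3, q4, q6, q7, q8}| = 8.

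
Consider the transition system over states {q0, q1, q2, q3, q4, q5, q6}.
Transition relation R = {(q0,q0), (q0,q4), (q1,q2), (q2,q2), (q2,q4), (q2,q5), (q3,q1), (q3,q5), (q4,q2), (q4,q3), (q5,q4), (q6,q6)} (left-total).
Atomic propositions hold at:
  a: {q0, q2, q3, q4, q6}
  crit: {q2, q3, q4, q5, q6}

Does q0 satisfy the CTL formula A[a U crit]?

A[a U crit]: least fixpoint, start Z0 = Sat(crit) = {q2, q3, q4, q5, q6}, add states in Sat(a) with every successor in Z. Already a fixed point.
Sat(A[a U crit]) = {q2, q3, q4, q5, q6}
q0 ∉ Sat(A[a U crit]) = {q2, q3, q4, q5, q6}, so the formula does not hold at q0.

No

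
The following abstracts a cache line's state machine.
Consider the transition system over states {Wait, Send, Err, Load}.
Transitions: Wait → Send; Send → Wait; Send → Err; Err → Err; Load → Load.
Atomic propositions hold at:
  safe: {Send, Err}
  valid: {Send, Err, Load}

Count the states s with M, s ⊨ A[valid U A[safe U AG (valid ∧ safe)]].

1

Sat(valid ∧ safe) = {Send, Err}
AG (valid ∧ safe): greatest fixpoint, start Z0 = {Send, Err}, keep only states in Sat with every successor in Z. Z1 = {Err}; fixed.
Sat(AG (valid ∧ safe)) = {Err}
A[safe U AG (valid ∧ safe)]: least fixpoint, start Z0 = Sat(AG (valid ∧ safe)) = {Err}, add states in Sat(safe) with every successor in Z. Already a fixed point.
Sat(A[safe U AG (valid ∧ safe)]) = {Err}
A[valid U A[safe U AG (valid ∧ safe)]]: least fixpoint, start Z0 = Sat(A[safe U AG (valid ∧ safe)]) = {Err}, add states in Sat(valid) with every successor in Z. Already a fixed point.
Sat(A[valid U A[safe U AG (valid ∧ safe)]]) = {Err}
|Sat(A[valid U A[safe U AG (valid ∧ safe)]])| = |{Err}| = 1.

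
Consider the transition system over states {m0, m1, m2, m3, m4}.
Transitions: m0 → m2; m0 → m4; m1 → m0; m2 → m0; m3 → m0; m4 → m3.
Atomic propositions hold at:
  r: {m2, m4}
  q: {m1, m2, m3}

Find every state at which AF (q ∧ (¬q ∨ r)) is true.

{m2}

Sat(¬q) = {m0, m4}
Sat(¬q ∨ r) = {m0, m2, m4}
Sat(q ∧ (¬q ∨ r)) = {m2}
AF (q ∧ (¬q ∨ r)): least fixpoint, start Z0 = {m2}, add states with every successor in Z. Already a fixed point.
Sat(AF (q ∧ (¬q ∨ r))) = {m2}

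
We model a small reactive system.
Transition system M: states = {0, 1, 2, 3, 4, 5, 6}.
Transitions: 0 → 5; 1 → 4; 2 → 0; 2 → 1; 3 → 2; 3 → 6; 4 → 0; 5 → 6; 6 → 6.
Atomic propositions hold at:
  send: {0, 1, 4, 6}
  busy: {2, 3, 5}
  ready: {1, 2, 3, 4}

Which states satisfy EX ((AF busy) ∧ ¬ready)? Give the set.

{0, 2, 4}

AF busy: least fixpoint, start Z0 = {2, 3, 5}, add states with every successor in Z. Z1 = {0, 2, 3, 5}; Z2 = {0, 2, 3, 4, 5}; Z3 = {0, 1, 2, 3, 4, 5}; fixed.
Sat(AF busy) = {0, 1, 2, 3, 4, 5}
Sat(¬ready) = {0, 5, 6}
Sat((AF busy) ∧ ¬ready) = {0, 5}
Sat(EX ((AF busy) ∧ ¬ready)) = {s : some successor in {0, 5}} = {0, 2, 4}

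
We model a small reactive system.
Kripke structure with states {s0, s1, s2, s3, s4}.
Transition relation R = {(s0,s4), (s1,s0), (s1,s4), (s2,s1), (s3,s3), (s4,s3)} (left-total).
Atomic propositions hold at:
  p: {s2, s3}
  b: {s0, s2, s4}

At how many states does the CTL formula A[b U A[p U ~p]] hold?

4

Sat(~p) = {s0, s1, s4}
A[p U ~p]: least fixpoint, start Z0 = Sat(~p) = {s0, s1, s4}, add states in Sat(p) with every successor in Z. Z1 = {s0, s1, s2, s4}; fixed.
Sat(A[p U ~p]) = {s0, s1, s2, s4}
A[b U A[p U ~p]]: least fixpoint, start Z0 = Sat(A[p U ~p]) = {s0, s1, s2, s4}, add states in Sat(b) with every successor in Z. Already a fixed point.
Sat(A[b U A[p U ~p]]) = {s0, s1, s2, s4}
|Sat(A[b U A[p U ~p]])| = |{s0, s1, s2, s4}| = 4.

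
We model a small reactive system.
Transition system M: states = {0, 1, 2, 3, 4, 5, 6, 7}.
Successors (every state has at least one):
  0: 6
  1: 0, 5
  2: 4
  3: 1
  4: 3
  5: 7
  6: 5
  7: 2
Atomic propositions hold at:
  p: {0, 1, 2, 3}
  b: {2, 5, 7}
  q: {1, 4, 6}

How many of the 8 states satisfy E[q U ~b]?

5

Sat(~b) = {0, 1, 3, 4, 6}
E[q U ~b]: least fixpoint, start Z0 = Sat(~b) = {0, 1, 3, 4, 6}, add states in Sat(q) with some successor in Z. Already a fixed point.
Sat(E[q U ~b]) = {0, 1, 3, 4, 6}
|Sat(E[q U ~b])| = |{0, 1, 3, 4, 6}| = 5.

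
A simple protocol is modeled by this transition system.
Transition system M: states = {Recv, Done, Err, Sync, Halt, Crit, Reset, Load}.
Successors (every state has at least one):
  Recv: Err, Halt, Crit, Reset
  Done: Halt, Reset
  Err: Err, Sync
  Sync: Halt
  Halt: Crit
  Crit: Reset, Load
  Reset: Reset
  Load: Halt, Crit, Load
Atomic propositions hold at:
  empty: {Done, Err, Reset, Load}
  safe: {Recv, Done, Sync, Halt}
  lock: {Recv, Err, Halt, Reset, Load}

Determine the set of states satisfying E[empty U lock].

{Recv, Done, Err, Halt, Reset, Load}

E[empty U lock]: least fixpoint, start Z0 = Sat(lock) = {Recv, Err, Halt, Reset, Load}, add states in Sat(empty) with some successor in Z. Z1 = {Recv, Done, Err, Halt, Reset, Load}; fixed.
Sat(E[empty U lock]) = {Recv, Done, Err, Halt, Reset, Load}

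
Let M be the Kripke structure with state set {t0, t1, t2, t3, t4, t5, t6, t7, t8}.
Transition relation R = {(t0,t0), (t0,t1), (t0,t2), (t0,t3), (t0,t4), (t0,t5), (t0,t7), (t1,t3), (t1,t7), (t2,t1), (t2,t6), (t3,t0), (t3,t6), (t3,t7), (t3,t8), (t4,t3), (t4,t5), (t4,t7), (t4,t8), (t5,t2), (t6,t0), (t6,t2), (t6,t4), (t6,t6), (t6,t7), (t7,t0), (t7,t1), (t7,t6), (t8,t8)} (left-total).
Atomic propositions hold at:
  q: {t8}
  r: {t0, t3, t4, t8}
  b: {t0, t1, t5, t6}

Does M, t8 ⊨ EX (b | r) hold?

Sat(b | r) = {t0, t1, t3, t4, t5, t6, t8}
Sat(EX (b | r)) = {s : some successor in {t0, t1, t3, t4, t5, t6, t8}} = {t0, t1, t2, t3, t4, t6, t7, t8}
t8 ∈ Sat(EX (b | r)) = {t0, t1, t2, t3, t4, t6, t7, t8}, so the formula holds at t8.

Yes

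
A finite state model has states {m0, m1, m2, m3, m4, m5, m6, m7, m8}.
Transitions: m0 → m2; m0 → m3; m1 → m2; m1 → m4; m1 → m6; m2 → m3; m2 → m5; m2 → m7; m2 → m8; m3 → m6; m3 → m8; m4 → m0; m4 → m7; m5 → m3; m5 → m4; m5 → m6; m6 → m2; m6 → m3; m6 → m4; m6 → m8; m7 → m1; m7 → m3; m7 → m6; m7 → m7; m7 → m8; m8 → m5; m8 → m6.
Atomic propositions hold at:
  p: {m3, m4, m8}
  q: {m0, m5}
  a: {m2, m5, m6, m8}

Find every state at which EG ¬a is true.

{m1, m4, m7}

Sat(¬a) = {m0, m1, m3, m4, m7}
EG ¬a: greatest fixpoint, start Z0 = {m0, m1, m3, m4, m7}, keep only states in Sat with some successor in Z. Z1 = {m0, m1, m4, m7}; Z2 = {m1, m4, m7}; fixed.
Sat(EG ¬a) = {m1, m4, m7}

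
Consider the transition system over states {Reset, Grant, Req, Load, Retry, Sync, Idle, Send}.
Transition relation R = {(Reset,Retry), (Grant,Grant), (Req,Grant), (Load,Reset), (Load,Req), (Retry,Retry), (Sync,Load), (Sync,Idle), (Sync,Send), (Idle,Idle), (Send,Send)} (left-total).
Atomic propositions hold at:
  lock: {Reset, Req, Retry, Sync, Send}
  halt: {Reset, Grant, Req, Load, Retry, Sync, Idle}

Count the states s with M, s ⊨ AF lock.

6

AF lock: least fixpoint, start Z0 = {Reset, Req, Retry, Sync, Send}, add states with every successor in Z. Z1 = {Reset, Req, Load, Retry, Sync, Send}; fixed.
Sat(AF lock) = {Reset, Req, Load, Retry, Sync, Send}
|Sat(AF lock)| = |{Reset, Req, Load, Retry, Sync, Send}| = 6.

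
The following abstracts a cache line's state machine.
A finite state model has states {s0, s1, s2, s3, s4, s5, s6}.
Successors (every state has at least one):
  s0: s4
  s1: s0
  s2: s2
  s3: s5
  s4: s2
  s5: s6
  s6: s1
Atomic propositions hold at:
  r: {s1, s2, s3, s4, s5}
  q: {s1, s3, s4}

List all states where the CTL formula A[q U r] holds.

A[q U r]: least fixpoint, start Z0 = Sat(r) = {s1, s2, s3, s4, s5}, add states in Sat(q) with every successor in Z. Already a fixed point.
Sat(A[q U r]) = {s1, s2, s3, s4, s5}

{s1, s2, s3, s4, s5}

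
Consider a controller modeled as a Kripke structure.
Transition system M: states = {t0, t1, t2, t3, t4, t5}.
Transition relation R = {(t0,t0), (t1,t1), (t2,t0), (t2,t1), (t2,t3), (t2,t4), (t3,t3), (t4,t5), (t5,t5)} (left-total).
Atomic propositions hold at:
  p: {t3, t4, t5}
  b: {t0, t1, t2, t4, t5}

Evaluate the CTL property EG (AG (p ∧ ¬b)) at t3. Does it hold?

Yes

Sat(¬b) = {t3}
Sat(p ∧ ¬b) = {t3}
AG (p ∧ ¬b): greatest fixpoint, start Z0 = {t3}, keep only states in Sat with every successor in Z. Already a fixed point.
Sat(AG (p ∧ ¬b)) = {t3}
EG (AG (p ∧ ¬b)): greatest fixpoint, start Z0 = {t3}, keep only states in Sat with some successor in Z. Already a fixed point.
Sat(EG (AG (p ∧ ¬b))) = {t3}
t3 ∈ Sat(EG (AG (p ∧ ¬b))) = {t3}, so the formula holds at t3.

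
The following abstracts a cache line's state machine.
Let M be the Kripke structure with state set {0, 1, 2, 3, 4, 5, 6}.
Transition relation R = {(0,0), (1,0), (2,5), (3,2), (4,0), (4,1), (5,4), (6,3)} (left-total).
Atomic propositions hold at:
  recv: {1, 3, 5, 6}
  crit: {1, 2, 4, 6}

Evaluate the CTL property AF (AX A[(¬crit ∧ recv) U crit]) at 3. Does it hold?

Yes

Sat(¬crit) = {0, 3, 5}
Sat(¬crit ∧ recv) = {3, 5}
A[(¬crit ∧ recv) U crit]: least fixpoint, start Z0 = Sat(crit) = {1, 2, 4, 6}, add states in Sat(¬crit ∧ recv) with every successor in Z. Z1 = {1, 2, 3, 4, 5, 6}; fixed.
Sat(A[(¬crit ∧ recv) U crit]) = {1, 2, 3, 4, 5, 6}
Sat(AX A[(¬crit ∧ recv) U crit]) = {s : every successor in {1, 2, 3, 4, 5, 6}} = {2, 3, 5, 6}
AF (AX A[(¬crit ∧ recv) U crit]): least fixpoint, start Z0 = {2, 3, 5, 6}, add states with every successor in Z. Already a fixed point.
Sat(AF (AX A[(¬crit ∧ recv) U crit])) = {2, 3, 5, 6}
3 ∈ Sat(AF (AX A[(¬crit ∧ recv) U crit])) = {2, 3, 5, 6}, so the formula holds at 3.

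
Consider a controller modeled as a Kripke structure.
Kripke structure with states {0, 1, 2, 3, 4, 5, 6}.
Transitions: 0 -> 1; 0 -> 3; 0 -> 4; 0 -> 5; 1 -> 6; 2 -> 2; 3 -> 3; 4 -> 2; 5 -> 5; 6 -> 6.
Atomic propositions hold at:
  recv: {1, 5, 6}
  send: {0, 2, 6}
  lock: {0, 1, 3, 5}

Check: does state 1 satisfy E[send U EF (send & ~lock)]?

Sat(~lock) = {2, 4, 6}
Sat(send & ~lock) = {2, 6}
EF (send & ~lock): least fixpoint, start Z0 = {2, 6}, add states with some successor in Z. Z1 = {1, 2, 4, 6}; Z2 = {0, 1, 2, 4, 6}; fixed.
Sat(EF (send & ~lock)) = {0, 1, 2, 4, 6}
E[send U EF (send & ~lock)]: least fixpoint, start Z0 = Sat(EF (send & ~lock)) = {0, 1, 2, 4, 6}, add states in Sat(send) with some successor in Z. Already a fixed point.
Sat(E[send U EF (send & ~lock)]) = {0, 1, 2, 4, 6}
1 ∈ Sat(E[send U EF (send & ~lock)]) = {0, 1, 2, 4, 6}, so the formula holds at 1.

Yes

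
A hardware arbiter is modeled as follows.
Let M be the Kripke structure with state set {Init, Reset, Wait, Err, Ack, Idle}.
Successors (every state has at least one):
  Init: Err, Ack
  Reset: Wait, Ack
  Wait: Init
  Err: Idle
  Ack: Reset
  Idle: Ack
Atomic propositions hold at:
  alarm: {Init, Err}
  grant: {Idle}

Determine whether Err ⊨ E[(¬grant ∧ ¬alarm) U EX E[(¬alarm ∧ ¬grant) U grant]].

Sat(¬grant) = {Init, Reset, Wait, Err, Ack}
Sat(¬alarm) = {Reset, Wait, Ack, Idle}
Sat(¬grant ∧ ¬alarm) = {Reset, Wait, Ack}
Sat(¬alarm ∧ ¬grant) = {Reset, Wait, Ack}
E[(¬alarm ∧ ¬grant) U grant]: least fixpoint, start Z0 = Sat(grant) = {Idle}, add states in Sat(¬alarm ∧ ¬grant) with some successor in Z. Already a fixed point.
Sat(E[(¬alarm ∧ ¬grant) U grant]) = {Idle}
Sat(EX E[(¬alarm ∧ ¬grant) U grant]) = {s : some successor in {Idle}} = {Err}
E[(¬grant ∧ ¬alarm) U EX E[(¬alarm ∧ ¬grant) U grant]]: least fixpoint, start Z0 = Sat(EX E[(¬alarm ∧ ¬grant) U grant]) = {Err}, add states in Sat(¬grant ∧ ¬alarm) with some successor in Z. Already a fixed point.
Sat(E[(¬grant ∧ ¬alarm) U EX E[(¬alarm ∧ ¬grant) U grant]]) = {Err}
Err ∈ Sat(E[(¬grant ∧ ¬alarm) U EX E[(¬alarm ∧ ¬grant) U grant]]) = {Err}, so the formula holds at Err.

Yes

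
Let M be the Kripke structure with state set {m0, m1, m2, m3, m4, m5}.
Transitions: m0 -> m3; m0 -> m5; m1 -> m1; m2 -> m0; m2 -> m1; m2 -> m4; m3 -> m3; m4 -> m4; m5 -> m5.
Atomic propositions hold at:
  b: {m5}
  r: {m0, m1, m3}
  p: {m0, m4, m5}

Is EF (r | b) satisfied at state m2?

Yes

Sat(r | b) = {m0, m1, m3, m5}
EF (r | b): least fixpoint, start Z0 = {m0, m1, m3, m5}, add states with some successor in Z. Z1 = {m0, m1, m2, m3, m5}; fixed.
Sat(EF (r | b)) = {m0, m1, m2, m3, m5}
m2 ∈ Sat(EF (r | b)) = {m0, m1, m2, m3, m5}, so the formula holds at m2.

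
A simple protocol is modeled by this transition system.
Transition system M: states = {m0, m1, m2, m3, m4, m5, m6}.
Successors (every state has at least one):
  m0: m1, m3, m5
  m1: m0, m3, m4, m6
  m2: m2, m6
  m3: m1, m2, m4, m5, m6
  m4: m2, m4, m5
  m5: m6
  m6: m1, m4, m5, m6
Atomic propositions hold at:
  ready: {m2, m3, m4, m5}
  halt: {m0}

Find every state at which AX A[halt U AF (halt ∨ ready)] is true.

Sat(halt ∨ ready) = {m0, m2, m3, m4, m5}
AF (halt ∨ ready): least fixpoint, start Z0 = {m0, m2, m3, m4, m5}, add states with every successor in Z. Already a fixed point.
Sat(AF (halt ∨ ready)) = {m0, m2, m3, m4, m5}
A[halt U AF (halt ∨ ready)]: least fixpoint, start Z0 = Sat(AF (halt ∨ ready)) = {m0, m2, m3, m4, m5}, add states in Sat(halt) with every successor in Z. Already a fixed point.
Sat(A[halt U AF (halt ∨ ready)]) = {m0, m2, m3, m4, m5}
Sat(AX A[halt U AF (halt ∨ ready)]) = {s : every successor in {m0, m2, m3, m4, m5}} = {m4}

{m4}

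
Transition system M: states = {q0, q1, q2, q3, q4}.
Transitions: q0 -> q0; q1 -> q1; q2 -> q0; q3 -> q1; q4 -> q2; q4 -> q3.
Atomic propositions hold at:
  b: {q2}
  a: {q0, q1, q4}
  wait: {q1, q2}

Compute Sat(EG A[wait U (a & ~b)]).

{q0, q1, q2, q4}

Sat(~b) = {q0, q1, q3, q4}
Sat(a & ~b) = {q0, q1, q4}
A[wait U (a & ~b)]: least fixpoint, start Z0 = Sat((a & ~b)) = {q0, q1, q4}, add states in Sat(wait) with every successor in Z. Z1 = {q0, q1, q2, q4}; fixed.
Sat(A[wait U (a & ~b)]) = {q0, q1, q2, q4}
EG A[wait U (a & ~b)]: greatest fixpoint, start Z0 = {q0, q1, q2, q4}, keep only states in Sat with some successor in Z. Already a fixed point.
Sat(EG A[wait U (a & ~b)]) = {q0, q1, q2, q4}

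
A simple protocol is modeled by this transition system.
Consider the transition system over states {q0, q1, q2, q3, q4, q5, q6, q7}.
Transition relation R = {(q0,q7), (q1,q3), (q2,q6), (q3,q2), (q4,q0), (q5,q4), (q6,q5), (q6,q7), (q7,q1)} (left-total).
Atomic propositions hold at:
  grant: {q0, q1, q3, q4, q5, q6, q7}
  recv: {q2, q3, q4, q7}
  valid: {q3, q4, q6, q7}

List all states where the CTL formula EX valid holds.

{q0, q1, q2, q5, q6}

Sat(EX valid) = {s : some successor in {q3, q4, q6, q7}} = {q0, q1, q2, q5, q6}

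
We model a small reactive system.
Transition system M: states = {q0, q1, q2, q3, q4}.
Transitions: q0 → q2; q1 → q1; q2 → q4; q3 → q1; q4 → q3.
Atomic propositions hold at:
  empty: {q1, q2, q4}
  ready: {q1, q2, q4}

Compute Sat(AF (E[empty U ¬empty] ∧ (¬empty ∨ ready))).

{q0, q2, q3, q4}

Sat(¬empty) = {q0, q3}
E[empty U ¬empty]: least fixpoint, start Z0 = Sat(¬empty) = {q0, q3}, add states in Sat(empty) with some successor in Z. Z1 = {q0, q3, q4}; Z2 = {q0, q2, q3, q4}; fixed.
Sat(E[empty U ¬empty]) = {q0, q2, q3, q4}
Sat(¬empty ∨ ready) = {q0, q1, q2, q3, q4}
Sat(E[empty U ¬empty] ∧ (¬empty ∨ ready)) = {q0, q2, q3, q4}
AF (E[empty U ¬empty] ∧ (¬empty ∨ ready)): least fixpoint, start Z0 = {q0, q2, q3, q4}, add states with every successor in Z. Already a fixed point.
Sat(AF (E[empty U ¬empty] ∧ (¬empty ∨ ready))) = {q0, q2, q3, q4}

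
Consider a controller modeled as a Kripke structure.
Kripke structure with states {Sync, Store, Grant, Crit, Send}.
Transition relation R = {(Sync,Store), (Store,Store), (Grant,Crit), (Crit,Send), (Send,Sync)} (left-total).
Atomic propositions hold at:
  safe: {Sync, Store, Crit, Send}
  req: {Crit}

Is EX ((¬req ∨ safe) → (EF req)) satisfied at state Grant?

Yes

Sat(¬req) = {Sync, Store, Grant, Send}
Sat(¬req ∨ safe) = {Sync, Store, Grant, Crit, Send}
EF req: least fixpoint, start Z0 = {Crit}, add states with some successor in Z. Z1 = {Grant, Crit}; fixed.
Sat(EF req) = {Grant, Crit}
Sat((¬req ∨ safe) → (EF req)) = {Grant, Crit}
Sat(EX ((¬req ∨ safe) → (EF req))) = {s : some successor in {Grant, Crit}} = {Grant}
Grant ∈ Sat(EX ((¬req ∨ safe) → (EF req))) = {Grant}, so the formula holds at Grant.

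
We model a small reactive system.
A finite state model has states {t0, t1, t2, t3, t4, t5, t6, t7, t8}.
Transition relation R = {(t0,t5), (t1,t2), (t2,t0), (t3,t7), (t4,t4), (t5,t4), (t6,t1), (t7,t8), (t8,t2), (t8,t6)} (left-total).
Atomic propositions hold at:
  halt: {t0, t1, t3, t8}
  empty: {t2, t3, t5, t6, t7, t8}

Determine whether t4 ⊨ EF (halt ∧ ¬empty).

No

Sat(¬empty) = {t0, t1, t4}
Sat(halt ∧ ¬empty) = {t0, t1}
EF (halt ∧ ¬empty): least fixpoint, start Z0 = {t0, t1}, add states with some successor in Z. Z1 = {t0, t1, t2, t6}; Z2 = {t0, t1, t2, t6, t8}; Z3 = {t0, t1, t2, t6, t7, t8}; Z4 = {t0, t1, t2, t3, t6, t7, t8}; fixed.
Sat(EF (halt ∧ ¬empty)) = {t0, t1, t2, t3, t6, t7, t8}
t4 ∉ Sat(EF (halt ∧ ¬empty)) = {t0, t1, t2, t3, t6, t7, t8}, so the formula does not hold at t4.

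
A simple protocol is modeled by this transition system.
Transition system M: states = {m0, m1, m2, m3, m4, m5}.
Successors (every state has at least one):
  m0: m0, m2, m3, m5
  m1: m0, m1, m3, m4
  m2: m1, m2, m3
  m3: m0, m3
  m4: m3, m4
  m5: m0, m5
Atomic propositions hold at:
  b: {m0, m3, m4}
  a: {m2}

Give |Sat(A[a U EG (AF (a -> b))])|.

Sat(a -> b) = {m0, m1, m3, m4, m5}
AF (a -> b): least fixpoint, start Z0 = {m0, m1, m3, m4, m5}, add states with every successor in Z. Already a fixed point.
Sat(AF (a -> b)) = {m0, m1, m3, m4, m5}
EG (AF (a -> b)): greatest fixpoint, start Z0 = {m0, m1, m3, m4, m5}, keep only states in Sat with some successor in Z. Already a fixed point.
Sat(EG (AF (a -> b))) = {m0, m1, m3, m4, m5}
A[a U EG (AF (a -> b))]: least fixpoint, start Z0 = Sat(EG (AF (a -> b))) = {m0, m1, m3, m4, m5}, add states in Sat(a) with every successor in Z. Already a fixed point.
Sat(A[a U EG (AF (a -> b))]) = {m0, m1, m3, m4, m5}
|Sat(A[a U EG (AF (a -> b))])| = |{m0, m1, m3, m4, m5}| = 5.

5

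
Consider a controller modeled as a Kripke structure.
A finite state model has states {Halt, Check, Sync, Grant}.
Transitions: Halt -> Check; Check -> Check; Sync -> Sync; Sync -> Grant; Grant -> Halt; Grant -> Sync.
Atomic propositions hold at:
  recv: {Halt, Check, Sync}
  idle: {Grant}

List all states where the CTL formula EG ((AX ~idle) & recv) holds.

{Halt, Check}

Sat(~idle) = {Halt, Check, Sync}
Sat(AX ~idle) = {s : every successor in {Halt, Check, Sync}} = {Halt, Check, Grant}
Sat((AX ~idle) & recv) = {Halt, Check}
EG ((AX ~idle) & recv): greatest fixpoint, start Z0 = {Halt, Check}, keep only states in Sat with some successor in Z. Already a fixed point.
Sat(EG ((AX ~idle) & recv)) = {Halt, Check}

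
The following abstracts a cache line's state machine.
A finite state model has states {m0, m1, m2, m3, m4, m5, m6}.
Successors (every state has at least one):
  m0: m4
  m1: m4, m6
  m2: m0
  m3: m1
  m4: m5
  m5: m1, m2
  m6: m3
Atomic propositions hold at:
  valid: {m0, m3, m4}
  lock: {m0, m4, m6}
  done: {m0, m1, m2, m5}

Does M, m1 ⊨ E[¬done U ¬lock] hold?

Sat(¬done) = {m3, m4, m6}
Sat(¬lock) = {m1, m2, m3, m5}
E[¬done U ¬lock]: least fixpoint, start Z0 = Sat(¬lock) = {m1, m2, m3, m5}, add states in Sat(¬done) with some successor in Z. Z1 = {m1, m2, m3, m4, m5, m6}; fixed.
Sat(E[¬done U ¬lock]) = {m1, m2, m3, m4, m5, m6}
m1 ∈ Sat(E[¬done U ¬lock]) = {m1, m2, m3, m4, m5, m6}, so the formula holds at m1.

Yes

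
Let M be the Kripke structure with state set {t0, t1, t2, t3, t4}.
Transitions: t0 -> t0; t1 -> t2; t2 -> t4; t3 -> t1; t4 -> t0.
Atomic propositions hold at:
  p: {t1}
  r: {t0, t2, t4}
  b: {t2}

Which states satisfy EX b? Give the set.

Sat(EX b) = {s : some successor in {t2}} = {t1}

{t1}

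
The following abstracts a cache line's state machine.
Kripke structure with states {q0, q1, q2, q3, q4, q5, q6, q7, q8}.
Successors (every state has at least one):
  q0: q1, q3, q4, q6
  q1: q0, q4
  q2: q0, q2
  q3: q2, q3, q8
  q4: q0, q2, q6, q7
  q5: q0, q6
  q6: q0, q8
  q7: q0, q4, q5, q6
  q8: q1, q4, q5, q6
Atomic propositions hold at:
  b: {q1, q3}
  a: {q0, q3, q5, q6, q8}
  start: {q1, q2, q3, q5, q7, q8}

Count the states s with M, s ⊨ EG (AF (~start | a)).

Sat(~start) = {q0, q4, q6}
Sat(~start | a) = {q0, q3, q4, q5, q6, q8}
AF (~start | a): least fixpoint, start Z0 = {q0, q3, q4, q5, q6, q8}, add states with every successor in Z. Z1 = {q0, q1, q3, q4, q5, q6, q7, q8}; fixed.
Sat(AF (~start | a)) = {q0, q1, q3, q4, q5, q6, q7, q8}
EG (AF (~start | a)): greatest fixpoint, start Z0 = {q0, q1, q3, q4, q5, q6, q7, q8}, keep only states in Sat with some successor in Z. Already a fixed point.
Sat(EG (AF (~start | a))) = {q0, q1, q3, q4, q5, q6, q7, q8}
|Sat(EG (AF (~start | a)))| = |{q0, q1, q3, q4, q5, q6, q7, q8}| = 8.

8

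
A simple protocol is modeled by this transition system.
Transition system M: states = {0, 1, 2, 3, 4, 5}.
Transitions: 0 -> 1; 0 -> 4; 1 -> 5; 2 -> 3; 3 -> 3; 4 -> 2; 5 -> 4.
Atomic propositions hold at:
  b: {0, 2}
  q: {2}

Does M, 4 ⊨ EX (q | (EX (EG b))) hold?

EG b: greatest fixpoint, start Z0 = {0, 2}, keep only states in Sat with some successor in Z. Z1 = ∅; fixed.
Sat(EG b) = ∅
Sat(EX (EG b)) = {s : some successor in ∅} = ∅
Sat(q | (EX (EG b))) = {2}
Sat(EX (q | (EX (EG b)))) = {s : some successor in {2}} = {4}
4 ∈ Sat(EX (q | (EX (EG b)))) = {4}, so the formula holds at 4.

Yes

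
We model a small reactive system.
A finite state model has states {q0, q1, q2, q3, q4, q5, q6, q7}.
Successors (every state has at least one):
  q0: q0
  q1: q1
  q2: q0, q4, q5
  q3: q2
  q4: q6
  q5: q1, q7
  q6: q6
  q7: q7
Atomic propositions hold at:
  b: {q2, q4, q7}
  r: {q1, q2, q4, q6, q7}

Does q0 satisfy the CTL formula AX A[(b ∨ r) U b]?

Sat(b ∨ r) = {q1, q2, q4, q6, q7}
A[(b ∨ r) U b]: least fixpoint, start Z0 = Sat(b) = {q2, q4, q7}, add states in Sat(b ∨ r) with every successor in Z. Already a fixed point.
Sat(A[(b ∨ r) U b]) = {q2, q4, q7}
Sat(AX A[(b ∨ r) U b]) = {s : every successor in {q2, q4, q7}} = {q3, q7}
q0 ∉ Sat(AX A[(b ∨ r) U b]) = {q3, q7}, so the formula does not hold at q0.

No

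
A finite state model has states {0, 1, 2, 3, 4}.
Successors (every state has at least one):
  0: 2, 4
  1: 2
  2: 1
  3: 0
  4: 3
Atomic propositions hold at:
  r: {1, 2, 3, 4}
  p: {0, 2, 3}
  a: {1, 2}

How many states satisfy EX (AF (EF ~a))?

Sat(~a) = {0, 3, 4}
EF ~a: least fixpoint, start Z0 = {0, 3, 4}, add states with some successor in Z. Already a fixed point.
Sat(EF ~a) = {0, 3, 4}
AF (EF ~a): least fixpoint, start Z0 = {0, 3, 4}, add states with every successor in Z. Already a fixed point.
Sat(AF (EF ~a)) = {0, 3, 4}
Sat(EX (AF (EF ~a))) = {s : some successor in {0, 3, 4}} = {0, 3, 4}
|Sat(EX (AF (EF ~a)))| = |{0, 3, 4}| = 3.

3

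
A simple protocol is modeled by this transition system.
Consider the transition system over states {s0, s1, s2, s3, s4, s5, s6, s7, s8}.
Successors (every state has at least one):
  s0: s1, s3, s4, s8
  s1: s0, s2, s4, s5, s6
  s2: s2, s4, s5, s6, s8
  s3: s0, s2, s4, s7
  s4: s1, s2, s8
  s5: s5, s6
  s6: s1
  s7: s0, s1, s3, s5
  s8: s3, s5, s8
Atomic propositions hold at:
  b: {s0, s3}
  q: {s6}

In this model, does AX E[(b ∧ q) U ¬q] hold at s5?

No

Sat(b ∧ q) = ∅
Sat(¬q) = {s0, s1, s2, s3, s4, s5, s7, s8}
E[(b ∧ q) U ¬q]: least fixpoint, start Z0 = Sat(¬q) = {s0, s1, s2, s3, s4, s5, s7, s8}, add states in Sat(b ∧ q) with some successor in Z. Already a fixed point.
Sat(E[(b ∧ q) U ¬q]) = {s0, s1, s2, s3, s4, s5, s7, s8}
Sat(AX E[(b ∧ q) U ¬q]) = {s : every successor in {s0, s1, s2, s3, s4, s5, s7, s8}} = {s0, s3, s4, s6, s7, s8}
s5 ∉ Sat(AX E[(b ∧ q) U ¬q]) = {s0, s3, s4, s6, s7, s8}, so the formula does not hold at s5.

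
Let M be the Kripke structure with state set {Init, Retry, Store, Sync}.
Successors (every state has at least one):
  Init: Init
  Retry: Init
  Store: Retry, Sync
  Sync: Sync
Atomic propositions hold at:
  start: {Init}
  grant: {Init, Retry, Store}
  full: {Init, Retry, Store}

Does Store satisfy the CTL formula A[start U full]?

Yes

A[start U full]: least fixpoint, start Z0 = Sat(full) = {Init, Retry, Store}, add states in Sat(start) with every successor in Z. Already a fixed point.
Sat(A[start U full]) = {Init, Retry, Store}
Store ∈ Sat(A[start U full]) = {Init, Retry, Store}, so the formula holds at Store.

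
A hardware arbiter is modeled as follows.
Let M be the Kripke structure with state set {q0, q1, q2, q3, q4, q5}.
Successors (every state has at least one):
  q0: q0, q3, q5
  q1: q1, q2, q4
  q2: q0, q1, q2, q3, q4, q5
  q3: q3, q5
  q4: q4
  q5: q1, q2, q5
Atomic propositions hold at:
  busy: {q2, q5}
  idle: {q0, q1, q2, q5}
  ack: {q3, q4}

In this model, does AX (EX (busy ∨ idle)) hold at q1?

No

Sat(busy ∨ idle) = {q0, q1, q2, q5}
Sat(EX (busy ∨ idle)) = {s : some successor in {q0, q1, q2, q5}} = {q0, q1, q2, q3, q5}
Sat(AX (EX (busy ∨ idle))) = {s : every successor in {q0, q1, q2, q3, q5}} = {q0, q3, q5}
q1 ∉ Sat(AX (EX (busy ∨ idle))) = {q0, q3, q5}, so the formula does not hold at q1.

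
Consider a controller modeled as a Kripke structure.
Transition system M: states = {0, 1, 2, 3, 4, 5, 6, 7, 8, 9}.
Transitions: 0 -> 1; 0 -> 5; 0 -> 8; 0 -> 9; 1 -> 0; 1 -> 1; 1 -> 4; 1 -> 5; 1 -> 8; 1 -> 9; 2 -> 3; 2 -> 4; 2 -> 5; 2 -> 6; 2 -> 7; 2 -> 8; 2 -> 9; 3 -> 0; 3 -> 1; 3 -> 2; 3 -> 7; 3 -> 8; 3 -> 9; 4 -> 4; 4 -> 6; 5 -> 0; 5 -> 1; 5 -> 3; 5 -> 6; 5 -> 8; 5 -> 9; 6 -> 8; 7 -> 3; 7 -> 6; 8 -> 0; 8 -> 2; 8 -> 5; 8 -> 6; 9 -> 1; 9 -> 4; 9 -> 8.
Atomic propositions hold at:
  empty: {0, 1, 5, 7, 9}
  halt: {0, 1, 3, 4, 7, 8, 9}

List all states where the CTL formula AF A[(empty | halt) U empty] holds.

Sat(empty | halt) = {0, 1, 3, 4, 5, 7, 8, 9}
A[(empty | halt) U empty]: least fixpoint, start Z0 = Sat(empty) = {0, 1, 5, 7, 9}, add states in Sat(empty | halt) with every successor in Z. Already a fixed point.
Sat(A[(empty | halt) U empty]) = {0, 1, 5, 7, 9}
AF A[(empty | halt) U empty]: least fixpoint, start Z0 = {0, 1, 5, 7, 9}, add states with every successor in Z. Already a fixed point.
Sat(AF A[(empty | halt) U empty]) = {0, 1, 5, 7, 9}

{0, 1, 5, 7, 9}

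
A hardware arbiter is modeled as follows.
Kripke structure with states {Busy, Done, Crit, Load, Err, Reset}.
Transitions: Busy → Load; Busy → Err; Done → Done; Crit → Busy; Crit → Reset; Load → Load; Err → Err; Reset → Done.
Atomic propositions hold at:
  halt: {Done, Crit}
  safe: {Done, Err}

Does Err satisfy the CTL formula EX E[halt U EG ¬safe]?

Sat(¬safe) = {Busy, Crit, Load, Reset}
EG ¬safe: greatest fixpoint, start Z0 = {Busy, Crit, Load, Reset}, keep only states in Sat with some successor in Z. Z1 = {Busy, Crit, Load}; fixed.
Sat(EG ¬safe) = {Busy, Crit, Load}
E[halt U EG ¬safe]: least fixpoint, start Z0 = Sat(EG ¬safe) = {Busy, Crit, Load}, add states in Sat(halt) with some successor in Z. Already a fixed point.
Sat(E[halt U EG ¬safe]) = {Busy, Crit, Load}
Sat(EX E[halt U EG ¬safe]) = {s : some successor in {Busy, Crit, Load}} = {Busy, Crit, Load}
Err ∉ Sat(EX E[halt U EG ¬safe]) = {Busy, Crit, Load}, so the formula does not hold at Err.

No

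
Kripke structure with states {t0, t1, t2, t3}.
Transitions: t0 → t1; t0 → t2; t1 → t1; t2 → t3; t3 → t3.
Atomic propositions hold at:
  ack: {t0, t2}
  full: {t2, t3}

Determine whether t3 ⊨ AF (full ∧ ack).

Sat(full ∧ ack) = {t2}
AF (full ∧ ack): least fixpoint, start Z0 = {t2}, add states with every successor in Z. Already a fixed point.
Sat(AF (full ∧ ack)) = {t2}
t3 ∉ Sat(AF (full ∧ ack)) = {t2}, so the formula does not hold at t3.

No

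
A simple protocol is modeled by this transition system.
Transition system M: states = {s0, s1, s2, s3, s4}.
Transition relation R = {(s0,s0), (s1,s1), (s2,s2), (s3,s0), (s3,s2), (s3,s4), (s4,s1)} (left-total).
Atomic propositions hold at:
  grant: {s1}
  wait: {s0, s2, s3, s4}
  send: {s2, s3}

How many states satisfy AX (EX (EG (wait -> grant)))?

2

Sat(wait -> grant) = {s1}
EG (wait -> grant): greatest fixpoint, start Z0 = {s1}, keep only states in Sat with some successor in Z. Already a fixed point.
Sat(EG (wait -> grant)) = {s1}
Sat(EX (EG (wait -> grant))) = {s : some successor in {s1}} = {s1, s4}
Sat(AX (EX (EG (wait -> grant)))) = {s : every successor in {s1, s4}} = {s1, s4}
|Sat(AX (EX (EG (wait -> grant))))| = |{s1, s4}| = 2.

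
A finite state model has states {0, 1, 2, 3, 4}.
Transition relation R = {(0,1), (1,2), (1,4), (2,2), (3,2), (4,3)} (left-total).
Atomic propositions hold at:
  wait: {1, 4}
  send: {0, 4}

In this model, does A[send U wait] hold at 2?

No

A[send U wait]: least fixpoint, start Z0 = Sat(wait) = {1, 4}, add states in Sat(send) with every successor in Z. Z1 = {0, 1, 4}; fixed.
Sat(A[send U wait]) = {0, 1, 4}
2 ∉ Sat(A[send U wait]) = {0, 1, 4}, so the formula does not hold at 2.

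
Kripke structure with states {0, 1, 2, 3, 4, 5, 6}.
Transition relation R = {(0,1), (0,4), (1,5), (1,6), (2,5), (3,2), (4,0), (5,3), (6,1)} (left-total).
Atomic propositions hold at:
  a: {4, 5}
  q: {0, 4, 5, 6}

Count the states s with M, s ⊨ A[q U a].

A[q U a]: least fixpoint, start Z0 = Sat(a) = {4, 5}, add states in Sat(q) with every successor in Z. Already a fixed point.
Sat(A[q U a]) = {4, 5}
|Sat(A[q U a])| = |{4, 5}| = 2.

2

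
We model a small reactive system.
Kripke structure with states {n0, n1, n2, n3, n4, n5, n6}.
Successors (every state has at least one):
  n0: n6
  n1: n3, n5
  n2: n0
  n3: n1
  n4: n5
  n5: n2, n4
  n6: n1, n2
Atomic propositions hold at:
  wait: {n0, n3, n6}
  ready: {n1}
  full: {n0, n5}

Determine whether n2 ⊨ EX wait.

Sat(EX wait) = {s : some successor in {n0, n3, n6}} = {n0, n1, n2}
n2 ∈ Sat(EX wait) = {n0, n1, n2}, so the formula holds at n2.

Yes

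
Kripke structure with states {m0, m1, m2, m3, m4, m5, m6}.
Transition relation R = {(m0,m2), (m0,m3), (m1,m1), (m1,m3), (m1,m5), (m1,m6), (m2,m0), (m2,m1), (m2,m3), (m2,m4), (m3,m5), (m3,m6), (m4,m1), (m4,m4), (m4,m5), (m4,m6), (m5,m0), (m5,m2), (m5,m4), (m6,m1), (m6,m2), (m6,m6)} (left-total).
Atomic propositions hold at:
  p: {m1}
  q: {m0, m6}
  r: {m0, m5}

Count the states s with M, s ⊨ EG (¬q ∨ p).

Sat(¬q) = {m1, m2, m3, m4, m5}
Sat(¬q ∨ p) = {m1, m2, m3, m4, m5}
EG (¬q ∨ p): greatest fixpoint, start Z0 = {m1, m2, m3, m4, m5}, keep only states in Sat with some successor in Z. Already a fixed point.
Sat(EG (¬q ∨ p)) = {m1, m2, m3, m4, m5}
|Sat(EG (¬q ∨ p))| = |{m1, m2, m3, m4, m5}| = 5.

5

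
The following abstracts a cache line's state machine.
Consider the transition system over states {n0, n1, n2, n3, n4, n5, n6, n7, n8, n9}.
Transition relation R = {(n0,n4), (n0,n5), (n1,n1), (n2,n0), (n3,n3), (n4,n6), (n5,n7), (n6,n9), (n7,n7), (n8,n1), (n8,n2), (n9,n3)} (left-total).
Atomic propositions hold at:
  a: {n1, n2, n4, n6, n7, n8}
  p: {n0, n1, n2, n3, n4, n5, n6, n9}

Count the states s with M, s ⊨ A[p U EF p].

9

EF p: least fixpoint, start Z0 = {n0, n1, n2, n3, n4, n5, n6, n9}, add states with some successor in Z. Z1 = {n0, n1, n2, n3, n4, n5, n6, n8, n9}; fixed.
Sat(EF p) = {n0, n1, n2, n3, n4, n5, n6, n8, n9}
A[p U EF p]: least fixpoint, start Z0 = Sat(EF p) = {n0, n1, n2, n3, n4, n5, n6, n8, n9}, add states in Sat(p) with every successor in Z. Already a fixed point.
Sat(A[p U EF p]) = {n0, n1, n2, n3, n4, n5, n6, n8, n9}
|Sat(A[p U EF p])| = |{n0, n1, n2, n3, n4, n5, n6, n8, n9}| = 9.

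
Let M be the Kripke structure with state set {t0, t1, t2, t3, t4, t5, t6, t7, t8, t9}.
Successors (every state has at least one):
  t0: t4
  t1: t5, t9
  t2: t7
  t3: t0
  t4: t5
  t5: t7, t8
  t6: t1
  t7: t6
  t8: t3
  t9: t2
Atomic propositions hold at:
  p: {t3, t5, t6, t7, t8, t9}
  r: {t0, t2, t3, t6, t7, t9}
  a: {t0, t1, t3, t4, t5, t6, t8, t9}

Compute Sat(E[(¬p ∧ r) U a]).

Sat(¬p) = {t0, t1, t2, t4}
Sat(¬p ∧ r) = {t0, t2}
E[(¬p ∧ r) U a]: least fixpoint, start Z0 = Sat(a) = {t0, t1, t3, t4, t5, t6, t8, t9}, add states in Sat(¬p ∧ r) with some successor in Z. Already a fixed point.
Sat(E[(¬p ∧ r) U a]) = {t0, t1, t3, t4, t5, t6, t8, t9}

{t0, t1, t3, t4, t5, t6, t8, t9}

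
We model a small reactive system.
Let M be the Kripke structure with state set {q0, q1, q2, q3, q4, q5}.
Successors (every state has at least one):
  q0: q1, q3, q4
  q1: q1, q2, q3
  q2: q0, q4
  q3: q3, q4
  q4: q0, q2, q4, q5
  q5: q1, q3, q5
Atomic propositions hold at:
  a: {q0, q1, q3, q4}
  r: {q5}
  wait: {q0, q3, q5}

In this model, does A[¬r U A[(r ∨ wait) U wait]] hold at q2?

Sat(¬r) = {q0, q1, q2, q3, q4}
Sat(r ∨ wait) = {q0, q3, q5}
A[(r ∨ wait) U wait]: least fixpoint, start Z0 = Sat(wait) = {q0, q3, q5}, add states in Sat(r ∨ wait) with every successor in Z. Already a fixed point.
Sat(A[(r ∨ wait) U wait]) = {q0, q3, q5}
A[¬r U A[(r ∨ wait) U wait]]: least fixpoint, start Z0 = Sat(A[(r ∨ wait) U wait]) = {q0, q3, q5}, add states in Sat(¬r) with every successor in Z. Already a fixed point.
Sat(A[¬r U A[(r ∨ wait) U wait]]) = {q0, q3, q5}
q2 ∉ Sat(A[¬r U A[(r ∨ wait) U wait]]) = {q0, q3, q5}, so the formula does not hold at q2.

No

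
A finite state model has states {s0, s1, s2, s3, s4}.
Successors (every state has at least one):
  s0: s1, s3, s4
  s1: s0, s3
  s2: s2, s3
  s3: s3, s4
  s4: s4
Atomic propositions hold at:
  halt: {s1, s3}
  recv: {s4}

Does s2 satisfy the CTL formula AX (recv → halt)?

Sat(recv → halt) = {s0, s1, s2, s3}
Sat(AX (recv → halt)) = {s : every successor in {s0, s1, s2, s3}} = {s1, s2}
s2 ∈ Sat(AX (recv → halt)) = {s1, s2}, so the formula holds at s2.

Yes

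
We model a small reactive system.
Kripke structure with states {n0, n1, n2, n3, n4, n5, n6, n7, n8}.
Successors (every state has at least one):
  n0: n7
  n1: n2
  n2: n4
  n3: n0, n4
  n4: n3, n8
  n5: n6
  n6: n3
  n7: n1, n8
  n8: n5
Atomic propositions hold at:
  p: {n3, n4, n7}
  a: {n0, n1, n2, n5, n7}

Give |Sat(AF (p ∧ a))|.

2

Sat(p ∧ a) = {n7}
AF (p ∧ a): least fixpoint, start Z0 = {n7}, add states with every successor in Z. Z1 = {n0, n7}; fixed.
Sat(AF (p ∧ a)) = {n0, n7}
|Sat(AF (p ∧ a))| = |{n0, n7}| = 2.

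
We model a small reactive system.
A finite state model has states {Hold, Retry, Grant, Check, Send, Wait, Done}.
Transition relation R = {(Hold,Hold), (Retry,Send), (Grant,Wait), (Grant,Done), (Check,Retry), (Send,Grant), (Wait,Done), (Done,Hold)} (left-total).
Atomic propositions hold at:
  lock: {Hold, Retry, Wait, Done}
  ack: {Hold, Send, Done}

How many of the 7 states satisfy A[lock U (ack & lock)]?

Sat(ack & lock) = {Hold, Done}
A[lock U (ack & lock)]: least fixpoint, start Z0 = Sat((ack & lock)) = {Hold, Done}, add states in Sat(lock) with every successor in Z. Z1 = {Hold, Wait, Done}; fixed.
Sat(A[lock U (ack & lock)]) = {Hold, Wait, Done}
|Sat(A[lock U (ack & lock)])| = |{Hold, Wait, Done}| = 3.

3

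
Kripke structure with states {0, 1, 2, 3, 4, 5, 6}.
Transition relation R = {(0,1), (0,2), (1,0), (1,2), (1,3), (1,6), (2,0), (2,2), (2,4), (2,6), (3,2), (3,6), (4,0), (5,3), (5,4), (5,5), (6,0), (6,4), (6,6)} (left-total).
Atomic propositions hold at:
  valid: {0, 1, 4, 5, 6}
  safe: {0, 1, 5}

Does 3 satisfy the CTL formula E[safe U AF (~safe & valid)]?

No

Sat(~safe) = {2, 3, 4, 6}
Sat(~safe & valid) = {4, 6}
AF (~safe & valid): least fixpoint, start Z0 = {4, 6}, add states with every successor in Z. Already a fixed point.
Sat(AF (~safe & valid)) = {4, 6}
E[safe U AF (~safe & valid)]: least fixpoint, start Z0 = Sat(AF (~safe & valid)) = {4, 6}, add states in Sat(safe) with some successor in Z. Z1 = {1, 4, 5, 6}; Z2 = {0, 1, 4, 5, 6}; fixed.
Sat(E[safe U AF (~safe & valid)]) = {0, 1, 4, 5, 6}
3 ∉ Sat(E[safe U AF (~safe & valid)]) = {0, 1, 4, 5, 6}, so the formula does not hold at 3.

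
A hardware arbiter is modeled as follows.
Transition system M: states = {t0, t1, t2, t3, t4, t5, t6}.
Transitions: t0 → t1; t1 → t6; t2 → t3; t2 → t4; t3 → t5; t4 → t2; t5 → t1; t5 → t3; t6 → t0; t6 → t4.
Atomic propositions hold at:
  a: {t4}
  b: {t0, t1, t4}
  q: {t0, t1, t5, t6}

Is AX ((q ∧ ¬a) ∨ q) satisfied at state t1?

Yes

Sat(¬a) = {t0, t1, t2, t3, t5, t6}
Sat(q ∧ ¬a) = {t0, t1, t5, t6}
Sat((q ∧ ¬a) ∨ q) = {t0, t1, t5, t6}
Sat(AX ((q ∧ ¬a) ∨ q)) = {s : every successor in {t0, t1, t5, t6}} = {t0, t1, t3}
t1 ∈ Sat(AX ((q ∧ ¬a) ∨ q)) = {t0, t1, t3}, so the formula holds at t1.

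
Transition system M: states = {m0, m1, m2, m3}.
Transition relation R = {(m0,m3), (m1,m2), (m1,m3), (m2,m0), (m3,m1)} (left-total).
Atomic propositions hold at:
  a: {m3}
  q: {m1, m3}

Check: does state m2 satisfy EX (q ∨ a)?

No

Sat(q ∨ a) = {m1, m3}
Sat(EX (q ∨ a)) = {s : some successor in {m1, m3}} = {m0, m1, m3}
m2 ∉ Sat(EX (q ∨ a)) = {m0, m1, m3}, so the formula does not hold at m2.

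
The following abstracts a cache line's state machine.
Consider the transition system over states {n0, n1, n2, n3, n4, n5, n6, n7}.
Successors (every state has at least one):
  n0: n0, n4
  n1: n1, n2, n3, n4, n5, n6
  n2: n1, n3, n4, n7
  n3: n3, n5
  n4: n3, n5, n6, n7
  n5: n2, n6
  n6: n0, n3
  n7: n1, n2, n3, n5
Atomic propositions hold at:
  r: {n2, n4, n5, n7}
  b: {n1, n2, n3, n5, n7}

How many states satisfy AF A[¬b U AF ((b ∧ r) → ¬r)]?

5

Sat(¬b) = {n0, n4, n6}
Sat(b ∧ r) = {n2, n5, n7}
Sat(¬r) = {n0, n1, n3, n6}
Sat((b ∧ r) → ¬r) = {n0, n1, n3, n4, n6}
AF ((b ∧ r) → ¬r): least fixpoint, start Z0 = {n0, n1, n3, n4, n6}, add states with every successor in Z. Already a fixed point.
Sat(AF ((b ∧ r) → ¬r)) = {n0, n1, n3, n4, n6}
A[¬b U AF ((b ∧ r) → ¬r)]: least fixpoint, start Z0 = Sat(AF ((b ∧ r) → ¬r)) = {n0, n1, n3, n4, n6}, add states in Sat(¬b) with every successor in Z. Already a fixed point.
Sat(A[¬b U AF ((b ∧ r) → ¬r)]) = {n0, n1, n3, n4, n6}
AF A[¬b U AF ((b ∧ r) → ¬r)]: least fixpoint, start Z0 = {n0, n1, n3, n4, n6}, add states with every successor in Z. Already a fixed point.
Sat(AF A[¬b U AF ((b ∧ r) → ¬r)]) = {n0, n1, n3, n4, n6}
|Sat(AF A[¬b U AF ((b ∧ r) → ¬r)])| = |{n0, n1, n3, n4, n6}| = 5.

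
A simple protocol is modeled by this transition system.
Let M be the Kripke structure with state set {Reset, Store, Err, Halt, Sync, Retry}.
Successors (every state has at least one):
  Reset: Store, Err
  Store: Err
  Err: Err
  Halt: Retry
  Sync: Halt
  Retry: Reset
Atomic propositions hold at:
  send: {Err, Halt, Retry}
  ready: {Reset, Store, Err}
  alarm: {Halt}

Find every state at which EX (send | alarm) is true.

Sat(send | alarm) = {Err, Halt, Retry}
Sat(EX (send | alarm)) = {s : some successor in {Err, Halt, Retry}} = {Reset, Store, Err, Halt, Sync}

{Reset, Store, Err, Halt, Sync}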